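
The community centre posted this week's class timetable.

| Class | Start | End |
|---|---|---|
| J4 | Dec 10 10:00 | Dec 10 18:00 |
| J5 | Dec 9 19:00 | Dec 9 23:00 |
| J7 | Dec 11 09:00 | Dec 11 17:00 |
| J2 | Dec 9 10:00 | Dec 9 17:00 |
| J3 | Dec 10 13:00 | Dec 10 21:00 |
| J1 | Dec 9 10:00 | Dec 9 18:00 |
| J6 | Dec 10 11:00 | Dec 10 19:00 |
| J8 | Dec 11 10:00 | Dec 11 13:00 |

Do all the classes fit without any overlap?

Sorted by start: J1, J2, J5, J4, J6, J3, J7, J8.
J2 starts before J1 ends → J1 and J2 overlap.
That's a conflict, so the schedule is not conflict-free.

No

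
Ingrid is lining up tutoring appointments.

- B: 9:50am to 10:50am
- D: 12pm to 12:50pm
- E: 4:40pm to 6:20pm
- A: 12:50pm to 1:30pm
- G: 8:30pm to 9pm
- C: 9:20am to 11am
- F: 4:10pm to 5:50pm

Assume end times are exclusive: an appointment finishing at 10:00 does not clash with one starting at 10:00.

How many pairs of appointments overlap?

Sorted by start: C, B, D, A, F, E, G.
B starts before C ends → C and B overlap.
D starts after C ends; C is clear from here.
D starts after B ends; B is clear from here.
A starts exactly when D ends (back-to-back, no overlap); D is clear from here.
F starts after A ends; A is clear from here.
E starts before F ends → F and E overlap.
G starts after F ends.
G starts after E ends.
Overlapping pairs: B & C, E & F — 2 in total.

2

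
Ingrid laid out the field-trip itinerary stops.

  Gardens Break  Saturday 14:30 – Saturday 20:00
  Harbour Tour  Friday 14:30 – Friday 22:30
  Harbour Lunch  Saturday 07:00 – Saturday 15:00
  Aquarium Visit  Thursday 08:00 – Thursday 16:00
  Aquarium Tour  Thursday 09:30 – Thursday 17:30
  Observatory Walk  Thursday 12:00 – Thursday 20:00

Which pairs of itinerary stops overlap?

Sorted by start: Aquarium Visit, Aquarium Tour, Observatory Walk, Harbour Tour, Harbour Lunch, Gardens Break.
Aquarium Tour starts before Aquarium Visit ends → Aquarium Visit and Aquarium Tour overlap.
Observatory Walk starts before Aquarium Visit ends → Aquarium Visit and Observatory Walk overlap.
Harbour Tour starts after Aquarium Visit ends, so Aquarium Visit has no further overlaps.
Observatory Walk starts before Aquarium Tour ends → Aquarium Tour and Observatory Walk overlap.
Harbour Tour starts after Aquarium Tour ends, so Aquarium Tour has no further overlaps.
Harbour Tour starts after Observatory Walk ends, so Observatory Walk has no further overlaps.
Harbour Lunch starts after Harbour Tour ends, so Harbour Tour has no further overlaps.
Gardens Break starts before Harbour Lunch ends → Harbour Lunch and Gardens Break overlap.

Aquarium Tour & Aquarium Visit, Aquarium Tour & Observatory Walk, Aquarium Visit & Observatory Walk, Gardens Break & Harbour Lunch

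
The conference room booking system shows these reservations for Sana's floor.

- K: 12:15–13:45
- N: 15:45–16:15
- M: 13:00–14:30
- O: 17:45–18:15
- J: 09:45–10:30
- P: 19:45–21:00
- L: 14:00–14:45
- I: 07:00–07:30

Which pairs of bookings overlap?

K & M, L & M

Sorted by start: I, J, K, M, L, N, O, P.
J starts after I ends, so I has no further overlaps.
K starts after J ends, so J has no further overlaps.
M starts before K ends → K and M overlap.
L starts after K ends, so K has no further overlaps.
L starts before M ends → M and L overlap.
N starts after M ends, so M has no further overlaps.
N starts after L ends, so L has no further overlaps.
O starts after N ends, so N has no further overlaps.
P starts after O ends.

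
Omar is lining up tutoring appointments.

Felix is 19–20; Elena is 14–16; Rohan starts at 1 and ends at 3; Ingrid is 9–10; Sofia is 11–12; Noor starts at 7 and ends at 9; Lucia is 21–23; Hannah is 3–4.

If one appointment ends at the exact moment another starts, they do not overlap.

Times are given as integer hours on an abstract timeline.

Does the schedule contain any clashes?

No

Sorted by start: Rohan, Hannah, Noor, Ingrid, Sofia, Elena, Felix, Lucia.
Hannah starts exactly when Rohan ends (back-to-back, no overlap), so nothing later overlaps Rohan either.
Noor starts after Hannah ends, so nothing later overlaps Hannah either.
Ingrid starts exactly when Noor ends (back-to-back, no overlap), so nothing later overlaps Noor either.
Sofia starts after Ingrid ends, so nothing later overlaps Ingrid either.
Elena starts after Sofia ends, so nothing later overlaps Sofia either.
Felix starts after Elena ends, so nothing later overlaps Elena either.
Lucia starts after Felix ends.
Every pair is clear; the schedule has no overlaps.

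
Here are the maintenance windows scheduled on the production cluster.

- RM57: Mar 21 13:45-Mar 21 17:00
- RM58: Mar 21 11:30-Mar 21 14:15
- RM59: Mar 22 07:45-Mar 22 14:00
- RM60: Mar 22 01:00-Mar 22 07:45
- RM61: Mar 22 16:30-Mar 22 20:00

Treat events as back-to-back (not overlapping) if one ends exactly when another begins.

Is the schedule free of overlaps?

Sorted by start: RM58, RM57, RM60, RM59, RM61.
RM57 starts before RM58 ends → RM58 and RM57 overlap.
That's a conflict, so the schedule is not conflict-free.

No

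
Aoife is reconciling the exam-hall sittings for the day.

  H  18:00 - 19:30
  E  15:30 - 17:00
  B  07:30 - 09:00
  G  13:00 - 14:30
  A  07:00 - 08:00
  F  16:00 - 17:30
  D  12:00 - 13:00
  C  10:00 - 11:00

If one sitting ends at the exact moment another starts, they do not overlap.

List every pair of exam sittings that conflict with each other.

Sorted by start: A, B, C, D, G, E, F, H.
B starts before A ends → A and B overlap.
C starts after A ends, so A has no further overlaps.
C starts after B ends, so B has no further overlaps.
D starts after C ends, so C has no further overlaps.
G starts exactly when D ends (back-to-back, no overlap), so D has no further overlaps.
E starts after G ends, so G has no further overlaps.
F starts before E ends → E and F overlap.
H starts after E ends.
H starts after F ends.

A & B, E & F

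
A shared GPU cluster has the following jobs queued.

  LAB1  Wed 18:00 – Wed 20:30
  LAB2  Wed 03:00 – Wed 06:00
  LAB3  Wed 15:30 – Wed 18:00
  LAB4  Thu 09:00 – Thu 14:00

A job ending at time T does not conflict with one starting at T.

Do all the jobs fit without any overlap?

Yes

Sorted by start: LAB2, LAB3, LAB1, LAB4.
LAB3 starts after LAB2 ends — done with LAB2.
LAB1 starts exactly when LAB3 ends (back-to-back, no overlap) — done with LAB3.
LAB4 starts after LAB1 ends.
Every pair is clear; the schedule has no overlaps.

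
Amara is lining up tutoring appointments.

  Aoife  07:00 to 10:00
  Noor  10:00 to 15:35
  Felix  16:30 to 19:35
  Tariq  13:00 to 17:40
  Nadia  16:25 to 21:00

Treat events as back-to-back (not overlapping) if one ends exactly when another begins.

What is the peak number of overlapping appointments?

3

Sweep the timeline, counting +1 at each start and −1 at each end (ends before starts at a tie):
07:00 start Aoife → 1
10:00 end Aoife → 0
10:00 start Noor → 1
13:00 start Tariq → 2
15:35 end Noor → 1
16:25 start Nadia → 2
16:30 start Felix → 3
17:40 end Tariq → 2
19:35 end Felix → 1
21:00 end Nadia → 0
Peak is 3, at 16:30 (Felix, Nadia, Tariq).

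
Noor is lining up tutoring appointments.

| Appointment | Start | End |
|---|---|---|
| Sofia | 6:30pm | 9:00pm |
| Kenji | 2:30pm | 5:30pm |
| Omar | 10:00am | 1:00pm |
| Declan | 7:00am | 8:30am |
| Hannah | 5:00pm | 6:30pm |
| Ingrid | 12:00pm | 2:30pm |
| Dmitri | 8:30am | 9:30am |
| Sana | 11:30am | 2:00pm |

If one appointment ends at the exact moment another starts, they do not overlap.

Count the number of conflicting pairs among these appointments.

4

Sorted by start: Declan, Dmitri, Omar, Sana, Ingrid, Kenji, Hannah, Sofia.
Dmitri starts exactly when Declan ends (back-to-back, no overlap), so Declan has no further overlaps.
Omar starts after Dmitri ends, so Dmitri has no further overlaps.
Sana starts before Omar ends → Omar and Sana overlap.
Ingrid starts before Omar ends → Omar and Ingrid overlap.
Kenji starts after Omar ends, so Omar has no further overlaps.
Ingrid starts before Sana ends → Sana and Ingrid overlap.
Kenji starts after Sana ends, so Sana has no further overlaps.
Kenji starts exactly when Ingrid ends (back-to-back, no overlap), so Ingrid has no further overlaps.
Hannah starts before Kenji ends → Kenji and Hannah overlap.
Sofia starts after Kenji ends.
Sofia starts exactly when Hannah ends (back-to-back, no overlap).
Overlapping pairs: Hannah & Kenji, Ingrid & Omar, Ingrid & Sana, Omar & Sana — 4 in total.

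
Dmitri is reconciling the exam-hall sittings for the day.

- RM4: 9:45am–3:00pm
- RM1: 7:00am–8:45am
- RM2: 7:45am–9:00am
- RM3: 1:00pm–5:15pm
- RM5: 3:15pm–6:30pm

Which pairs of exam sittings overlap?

Sorted by start: RM1, RM2, RM4, RM3, RM5.
RM2 starts before RM1 ends → RM1 and RM2 overlap.
RM4 starts after RM1 ends, so RM1 has no further overlaps.
RM4 starts after RM2 ends, so RM2 has no further overlaps.
RM3 starts before RM4 ends → RM4 and RM3 overlap.
RM5 starts after RM4 ends.
RM5 starts before RM3 ends → RM3 and RM5 overlap.

RM1 & RM2, RM3 & RM4, RM3 & RM5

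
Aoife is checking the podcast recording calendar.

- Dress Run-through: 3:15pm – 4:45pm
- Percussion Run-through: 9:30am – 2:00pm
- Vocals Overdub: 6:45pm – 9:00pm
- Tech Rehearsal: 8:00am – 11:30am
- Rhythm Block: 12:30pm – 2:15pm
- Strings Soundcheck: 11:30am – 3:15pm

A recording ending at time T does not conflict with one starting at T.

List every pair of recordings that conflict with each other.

Percussion Run-through & Rhythm Block, Percussion Run-through & Strings Soundcheck, Percussion Run-through & Tech Rehearsal, Rhythm Block & Strings Soundcheck

Check each pair: they overlap iff neither finishes before the other starts.
Sorted by start: Tech Rehearsal, Percussion Run-through, Strings Soundcheck, Rhythm Block, Dress Run-through, Vocals Overdub.
Percussion Run-through starts before Tech Rehearsal ends → Tech Rehearsal and Percussion Run-through overlap.
Strings Soundcheck starts exactly when Tech Rehearsal ends (back-to-back, no overlap) — done with Tech Rehearsal.
Strings Soundcheck starts before Percussion Run-through ends → Percussion Run-through and Strings Soundcheck overlap.
Rhythm Block starts before Percussion Run-through ends → Percussion Run-through and Rhythm Block overlap.
Dress Run-through starts after Percussion Run-through ends — done with Percussion Run-through.
Rhythm Block starts before Strings Soundcheck ends → Strings Soundcheck and Rhythm Block overlap.
Dress Run-through starts exactly when Strings Soundcheck ends (back-to-back, no overlap) — done with Strings Soundcheck.
Dress Run-through starts after Rhythm Block ends — done with Rhythm Block.
Vocals Overdub starts after Dress Run-through ends.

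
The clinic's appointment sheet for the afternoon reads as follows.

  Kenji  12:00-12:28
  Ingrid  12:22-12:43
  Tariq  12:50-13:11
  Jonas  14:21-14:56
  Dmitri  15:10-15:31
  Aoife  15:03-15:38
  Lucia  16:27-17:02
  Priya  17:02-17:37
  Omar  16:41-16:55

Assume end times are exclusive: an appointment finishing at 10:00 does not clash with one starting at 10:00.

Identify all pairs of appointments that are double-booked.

Check each pair: they overlap iff neither finishes before the other starts.
Sorted by start: Kenji, Ingrid, Tariq, Jonas, Aoife, Dmitri, Lucia, Omar, Priya.
Ingrid starts before Kenji ends → Kenji and Ingrid overlap.
Tariq starts after Kenji ends — done with Kenji.
Tariq starts after Ingrid ends — done with Ingrid.
Jonas starts after Tariq ends — done with Tariq.
Aoife starts after Jonas ends — done with Jonas.
Dmitri starts before Aoife ends → Aoife and Dmitri overlap.
Lucia starts after Aoife ends — done with Aoife.
Lucia starts after Dmitri ends — done with Dmitri.
Omar starts before Lucia ends → Lucia and Omar overlap.
Priya starts exactly when Lucia ends (back-to-back, no overlap).
Priya starts after Omar ends.

Aoife & Dmitri, Ingrid & Kenji, Lucia & Omar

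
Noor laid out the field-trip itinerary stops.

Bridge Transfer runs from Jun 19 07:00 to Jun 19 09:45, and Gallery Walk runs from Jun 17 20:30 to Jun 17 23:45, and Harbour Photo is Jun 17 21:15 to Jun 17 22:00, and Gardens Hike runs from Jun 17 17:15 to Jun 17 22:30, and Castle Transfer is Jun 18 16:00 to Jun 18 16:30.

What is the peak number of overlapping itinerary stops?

Sweep the timeline, counting +1 at each start and −1 at each end (ends before starts at a tie):
Jun 17 17:15 start Gardens Hike → 1
Jun 17 20:30 start Gallery Walk → 2
Jun 17 21:15 start Harbour Photo → 3
Jun 17 22:00 end Harbour Photo → 2
Jun 17 22:30 end Gardens Hike → 1
Jun 17 23:45 end Gallery Walk → 0
Jun 18 16:00 start Castle Transfer → 1
Jun 18 16:30 end Castle Transfer → 0
Jun 19 07:00 start Bridge Transfer → 1
Jun 19 09:45 end Bridge Transfer → 0
Peak is 3, at Jun 17 21:15 (Gallery Walk, Gardens Hike, Harbour Photo).

3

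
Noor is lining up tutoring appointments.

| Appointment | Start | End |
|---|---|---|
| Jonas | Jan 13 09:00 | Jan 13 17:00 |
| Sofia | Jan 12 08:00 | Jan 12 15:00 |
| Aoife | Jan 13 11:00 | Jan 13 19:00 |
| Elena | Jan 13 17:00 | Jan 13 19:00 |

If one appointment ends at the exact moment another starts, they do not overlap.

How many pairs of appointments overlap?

Sorted by start: Sofia, Jonas, Aoife, Elena.
Jonas starts after Sofia ends — done with Sofia.
Aoife starts before Jonas ends → Jonas and Aoife overlap.
Elena starts exactly when Jonas ends (back-to-back, no overlap).
Elena starts before Aoife ends → Aoife and Elena overlap.
Overlapping pairs: Aoife & Elena, Aoife & Jonas — 2 in total.

2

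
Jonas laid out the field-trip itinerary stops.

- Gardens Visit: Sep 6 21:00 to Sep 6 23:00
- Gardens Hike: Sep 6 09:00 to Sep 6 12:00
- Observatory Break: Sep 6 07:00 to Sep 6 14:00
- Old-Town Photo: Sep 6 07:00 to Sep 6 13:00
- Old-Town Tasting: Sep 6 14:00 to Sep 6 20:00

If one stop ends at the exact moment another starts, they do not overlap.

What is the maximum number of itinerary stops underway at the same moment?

3

Sweep the timeline, counting +1 at each start and −1 at each end (ends before starts at a tie):
Sep 6 07:00 start Observatory Break → 1
Sep 6 07:00 start Old-Town Photo → 2
Sep 6 09:00 start Gardens Hike → 3
Sep 6 12:00 end Gardens Hike → 2
Sep 6 13:00 end Old-Town Photo → 1
Sep 6 14:00 end Observatory Break → 0
Sep 6 14:00 start Old-Town Tasting → 1
Sep 6 20:00 end Old-Town Tasting → 0
Sep 6 21:00 start Gardens Visit → 1
Sep 6 23:00 end Gardens Visit → 0
Peak is 3, at Sep 6 09:00 (Gardens Hike, Observatory Break, Old-Town Photo).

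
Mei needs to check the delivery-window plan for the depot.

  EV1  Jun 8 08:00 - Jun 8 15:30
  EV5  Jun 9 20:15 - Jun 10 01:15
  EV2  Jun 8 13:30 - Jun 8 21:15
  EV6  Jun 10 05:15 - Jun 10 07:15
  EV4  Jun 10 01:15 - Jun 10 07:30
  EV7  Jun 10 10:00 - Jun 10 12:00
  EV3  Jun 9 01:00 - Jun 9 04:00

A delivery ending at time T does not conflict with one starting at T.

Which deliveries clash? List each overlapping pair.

EV1 & EV2, EV4 & EV6

Check each pair: they overlap iff neither finishes before the other starts.
Sorted by start: EV1, EV2, EV3, EV5, EV4, EV6, EV7.
EV2 starts before EV1 ends → EV1 and EV2 overlap.
EV3 starts after EV1 ends — done with EV1.
EV3 starts after EV2 ends — done with EV2.
EV5 starts after EV3 ends — done with EV3.
EV4 starts exactly when EV5 ends (back-to-back, no overlap) — done with EV5.
EV6 starts before EV4 ends → EV4 and EV6 overlap.
EV7 starts after EV4 ends.
EV7 starts after EV6 ends.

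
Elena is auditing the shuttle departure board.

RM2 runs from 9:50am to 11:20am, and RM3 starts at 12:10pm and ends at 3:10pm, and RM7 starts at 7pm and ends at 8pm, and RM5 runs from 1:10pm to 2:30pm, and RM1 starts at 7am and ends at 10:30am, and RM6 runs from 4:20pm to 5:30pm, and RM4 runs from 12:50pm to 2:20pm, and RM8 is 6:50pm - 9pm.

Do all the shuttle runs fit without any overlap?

Sorted by start: RM1, RM2, RM3, RM4, RM5, RM6, RM8, RM7.
RM2 starts before RM1 ends → RM1 and RM2 overlap.
That's a conflict, so the schedule is not conflict-free.

No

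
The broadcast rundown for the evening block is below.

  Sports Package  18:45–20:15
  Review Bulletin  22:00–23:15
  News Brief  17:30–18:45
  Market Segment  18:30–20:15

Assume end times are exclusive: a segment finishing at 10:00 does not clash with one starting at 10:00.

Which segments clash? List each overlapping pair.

Market Segment & News Brief, Market Segment & Sports Package

Sorted by start: News Brief, Market Segment, Sports Package, Review Bulletin.
Market Segment starts before News Brief ends → News Brief and Market Segment overlap.
Sports Package starts exactly when News Brief ends (back-to-back, no overlap), so nothing later overlaps News Brief either.
Sports Package starts before Market Segment ends → Market Segment and Sports Package overlap.
Review Bulletin starts after Market Segment ends.
Review Bulletin starts after Sports Package ends.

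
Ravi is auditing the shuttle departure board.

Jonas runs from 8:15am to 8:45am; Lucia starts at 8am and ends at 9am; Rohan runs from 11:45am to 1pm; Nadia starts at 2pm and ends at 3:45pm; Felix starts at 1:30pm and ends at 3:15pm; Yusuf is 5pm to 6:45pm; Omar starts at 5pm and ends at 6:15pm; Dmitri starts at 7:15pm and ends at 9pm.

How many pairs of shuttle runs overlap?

Two intervals overlap when each starts before the other ends.
Sorted by start: Lucia, Jonas, Rohan, Felix, Nadia, Yusuf, Omar, Dmitri.
Jonas starts before Lucia ends → Lucia and Jonas overlap.
Rohan starts after Lucia ends — done with Lucia.
Rohan starts after Jonas ends — done with Jonas.
Felix starts after Rohan ends — done with Rohan.
Nadia starts before Felix ends → Felix and Nadia overlap.
Yusuf starts after Felix ends — done with Felix.
Yusuf starts after Nadia ends — done with Nadia.
Omar starts before Yusuf ends → Yusuf and Omar overlap.
Dmitri starts after Yusuf ends.
Dmitri starts after Omar ends.
Overlapping pairs: Felix & Nadia, Jonas & Lucia, Omar & Yusuf — 3 in total.

3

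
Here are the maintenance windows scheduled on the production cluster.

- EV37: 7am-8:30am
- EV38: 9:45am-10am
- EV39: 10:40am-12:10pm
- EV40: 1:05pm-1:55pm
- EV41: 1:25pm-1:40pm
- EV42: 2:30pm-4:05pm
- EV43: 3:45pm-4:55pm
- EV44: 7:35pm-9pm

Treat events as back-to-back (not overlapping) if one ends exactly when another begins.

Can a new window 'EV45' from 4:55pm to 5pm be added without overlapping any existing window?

Yes — the slot is free

EV37: ends 8:30am at or before EV45 starts 4:55pm → clear.
EV38: ends 10am at or before EV45 starts 4:55pm → clear.
EV39: ends 12:10pm at or before EV45 starts 4:55pm → clear.
EV40: ends 1:55pm at or before EV45 starts 4:55pm → clear.
EV41: ends 1:40pm at or before EV45 starts 4:55pm → clear.
EV42: ends 4:05pm at or before EV45 starts 4:55pm → clear.
EV43: ends 4:55pm at or before EV45 starts 4:55pm → clear.
EV44: starts 7:35pm at or after EV45 ends 5pm → clear.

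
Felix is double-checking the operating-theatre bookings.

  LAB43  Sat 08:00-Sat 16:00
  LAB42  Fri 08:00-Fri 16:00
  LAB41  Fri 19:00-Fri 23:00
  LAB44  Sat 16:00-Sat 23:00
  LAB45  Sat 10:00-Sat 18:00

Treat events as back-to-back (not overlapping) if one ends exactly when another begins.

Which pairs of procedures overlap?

Sorted by start: LAB42, LAB41, LAB43, LAB45, LAB44.
LAB41 starts after LAB42 ends, so nothing later overlaps LAB42 either.
LAB43 starts after LAB41 ends, so nothing later overlaps LAB41 either.
LAB45 starts before LAB43 ends → LAB43 and LAB45 overlap.
LAB44 starts exactly when LAB43 ends (back-to-back, no overlap).
LAB44 starts before LAB45 ends → LAB45 and LAB44 overlap.

LAB43 & LAB45, LAB44 & LAB45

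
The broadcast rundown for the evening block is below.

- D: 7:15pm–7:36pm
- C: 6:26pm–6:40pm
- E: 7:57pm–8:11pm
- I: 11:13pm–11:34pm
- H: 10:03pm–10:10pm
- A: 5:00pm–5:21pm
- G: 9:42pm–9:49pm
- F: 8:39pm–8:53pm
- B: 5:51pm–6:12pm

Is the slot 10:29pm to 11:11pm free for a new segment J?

A: ends 5:21pm at or before J starts 10:29pm → clear.
B: ends 6:12pm at or before J starts 10:29pm → clear.
C: ends 6:40pm at or before J starts 10:29pm → clear.
D: ends 7:36pm at or before J starts 10:29pm → clear.
E: ends 8:11pm at or before J starts 10:29pm → clear.
F: ends 8:53pm at or before J starts 10:29pm → clear.
G: ends 9:49pm at or before J starts 10:29pm → clear.
H: ends 10:10pm at or before J starts 10:29pm → clear.
I: starts 11:13pm at or after J ends 11:11pm → clear.

Yes — the slot is free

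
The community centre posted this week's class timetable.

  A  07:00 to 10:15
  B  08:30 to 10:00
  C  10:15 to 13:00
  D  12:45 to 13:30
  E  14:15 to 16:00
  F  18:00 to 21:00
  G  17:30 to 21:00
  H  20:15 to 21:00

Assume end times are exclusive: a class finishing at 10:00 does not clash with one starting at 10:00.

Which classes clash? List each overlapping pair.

A & B, C & D, F & G, F & H, G & H

Two intervals overlap when each starts before the other ends.
Sorted by start: A, B, C, D, E, G, F, H.
B starts before A ends → A and B overlap.
C starts exactly when A ends (back-to-back, no overlap) — done with A.
C starts after B ends — done with B.
D starts before C ends → C and D overlap.
E starts after C ends — done with C.
E starts after D ends — done with D.
G starts after E ends — done with E.
F starts before G ends → G and F overlap.
H starts before G ends → G and H overlap.
H starts before F ends → F and H overlap.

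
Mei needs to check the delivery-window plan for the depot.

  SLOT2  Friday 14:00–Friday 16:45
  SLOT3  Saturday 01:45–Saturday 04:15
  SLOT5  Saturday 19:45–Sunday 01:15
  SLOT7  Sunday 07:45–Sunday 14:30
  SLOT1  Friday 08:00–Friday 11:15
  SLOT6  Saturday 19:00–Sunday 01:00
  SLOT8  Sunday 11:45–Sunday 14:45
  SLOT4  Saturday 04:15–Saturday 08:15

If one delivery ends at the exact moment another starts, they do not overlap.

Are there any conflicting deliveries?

Sorted by start: SLOT1, SLOT2, SLOT3, SLOT4, SLOT6, SLOT5, SLOT7, SLOT8.
SLOT2 starts after SLOT1 ends — done with SLOT1.
SLOT3 starts after SLOT2 ends — done with SLOT2.
SLOT4 starts exactly when SLOT3 ends (back-to-back, no overlap) — done with SLOT3.
SLOT6 starts after SLOT4 ends — done with SLOT4.
SLOT5 starts before SLOT6 ends → SLOT6 and SLOT5 overlap.
That's a conflict, so the schedule is not conflict-free.

Yes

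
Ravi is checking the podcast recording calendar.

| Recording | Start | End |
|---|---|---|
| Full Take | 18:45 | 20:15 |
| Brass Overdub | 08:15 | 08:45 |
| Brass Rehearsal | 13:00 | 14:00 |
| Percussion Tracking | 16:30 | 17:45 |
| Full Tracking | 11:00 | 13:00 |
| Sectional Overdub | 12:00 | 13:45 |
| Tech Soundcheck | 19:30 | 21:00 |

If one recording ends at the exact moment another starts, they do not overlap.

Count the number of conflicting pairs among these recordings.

3

Two intervals overlap when each starts before the other ends.
Sorted by start: Brass Overdub, Full Tracking, Sectional Overdub, Brass Rehearsal, Percussion Tracking, Full Take, Tech Soundcheck.
Full Tracking starts after Brass Overdub ends, so nothing later overlaps Brass Overdub either.
Sectional Overdub starts before Full Tracking ends → Full Tracking and Sectional Overdub overlap.
Brass Rehearsal starts exactly when Full Tracking ends (back-to-back, no overlap), so nothing later overlaps Full Tracking either.
Brass Rehearsal starts before Sectional Overdub ends → Sectional Overdub and Brass Rehearsal overlap.
Percussion Tracking starts after Sectional Overdub ends, so nothing later overlaps Sectional Overdub either.
Percussion Tracking starts after Brass Rehearsal ends, so nothing later overlaps Brass Rehearsal either.
Full Take starts after Percussion Tracking ends, so nothing later overlaps Percussion Tracking either.
Tech Soundcheck starts before Full Take ends → Full Take and Tech Soundcheck overlap.
Overlapping pairs: Brass Rehearsal & Sectional Overdub, Full Take & Tech Soundcheck, Full Tracking & Sectional Overdub — 3 in total.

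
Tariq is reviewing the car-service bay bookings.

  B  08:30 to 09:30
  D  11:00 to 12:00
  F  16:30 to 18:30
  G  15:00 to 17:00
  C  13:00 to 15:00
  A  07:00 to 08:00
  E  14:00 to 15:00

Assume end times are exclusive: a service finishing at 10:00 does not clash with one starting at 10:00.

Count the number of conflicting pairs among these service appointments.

2

Sorted by start: A, B, D, C, E, G, F.
B starts after A ends; A is clear from here.
D starts after B ends; B is clear from here.
C starts after D ends; D is clear from here.
E starts before C ends → C and E overlap.
G starts exactly when C ends (back-to-back, no overlap); C is clear from here.
G starts exactly when E ends (back-to-back, no overlap); E is clear from here.
F starts before G ends → G and F overlap.
Overlapping pairs: C & E, F & G — 2 in total.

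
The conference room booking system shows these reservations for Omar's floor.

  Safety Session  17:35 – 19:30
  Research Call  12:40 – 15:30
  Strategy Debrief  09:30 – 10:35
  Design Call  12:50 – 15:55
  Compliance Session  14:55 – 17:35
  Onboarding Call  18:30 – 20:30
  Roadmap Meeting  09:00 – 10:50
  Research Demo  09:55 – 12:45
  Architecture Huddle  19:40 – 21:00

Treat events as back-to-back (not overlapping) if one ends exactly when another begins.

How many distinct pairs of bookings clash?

Sorted by start: Roadmap Meeting, Strategy Debrief, Research Demo, Research Call, Design Call, Compliance Session, Safety Session, Onboarding Call, Architecture Huddle.
Strategy Debrief starts before Roadmap Meeting ends → Roadmap Meeting and Strategy Debrief overlap.
Research Demo starts before Roadmap Meeting ends → Roadmap Meeting and Research Demo overlap.
Research Call starts after Roadmap Meeting ends, so nothing later overlaps Roadmap Meeting either.
Research Demo starts before Strategy Debrief ends → Strategy Debrief and Research Demo overlap.
Research Call starts after Strategy Debrief ends, so nothing later overlaps Strategy Debrief either.
Research Call starts before Research Demo ends → Research Demo and Research Call overlap.
Design Call starts after Research Demo ends, so nothing later overlaps Research Demo either.
Design Call starts before Research Call ends → Research Call and Design Call overlap.
Compliance Session starts before Research Call ends → Research Call and Compliance Session overlap.
Safety Session starts after Research Call ends, so nothing later overlaps Research Call either.
Compliance Session starts before Design Call ends → Design Call and Compliance Session overlap.
Safety Session starts after Design Call ends, so nothing later overlaps Design Call either.
Safety Session starts exactly when Compliance Session ends (back-to-back, no overlap), so nothing later overlaps Compliance Session either.
Onboarding Call starts before Safety Session ends → Safety Session and Onboarding Call overlap.
Architecture Huddle starts after Safety Session ends.
Architecture Huddle starts before Onboarding Call ends → Onboarding Call and Architecture Huddle overlap.
Overlapping pairs: Architecture Huddle & Onboarding Call, Compliance Session & Design Call, Compliance Session & Research Call, Design Call & Research Call, Onboarding Call & Safety Session, Research Call & Research Demo, Research Demo & Roadmap Meeting, Research Demo & Strategy Debrief, Roadmap Meeting & Strategy Debrief — 9 in total.

9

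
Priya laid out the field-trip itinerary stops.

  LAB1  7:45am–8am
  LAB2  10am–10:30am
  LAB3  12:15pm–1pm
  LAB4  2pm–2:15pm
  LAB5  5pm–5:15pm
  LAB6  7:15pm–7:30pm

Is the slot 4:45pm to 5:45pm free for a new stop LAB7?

LAB1: ends 8am at or before LAB7 starts 4:45pm → clear.
LAB2: ends 10:30am at or before LAB7 starts 4:45pm → clear.
LAB3: ends 1pm at or before LAB7 starts 4:45pm → clear.
LAB4: ends 2:15pm at or before LAB7 starts 4:45pm → clear.
LAB5: starts 5pm before LAB7 ends 5:45pm, and ends 5:15pm after LAB7 starts 4:45pm → overlap.
LAB6: starts 7:15pm at or after LAB7 ends 5:45pm → clear.
LAB7 overlaps LAB5.

No — it overlaps LAB5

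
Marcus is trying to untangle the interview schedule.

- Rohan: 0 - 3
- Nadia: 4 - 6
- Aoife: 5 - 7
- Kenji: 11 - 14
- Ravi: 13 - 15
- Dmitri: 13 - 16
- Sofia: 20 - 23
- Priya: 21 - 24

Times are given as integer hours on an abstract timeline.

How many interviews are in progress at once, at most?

3

Walk through starts and ends in time order (an end at T is processed before a start at T):
0 start Rohan → 1
3 end Rohan → 0
4 start Nadia → 1
5 start Aoife → 2
6 end Nadia → 1
7 end Aoife → 0
11 start Kenji → 1
13 start Dmitri → 2
13 start Ravi → 3
14 end Kenji → 2
15 end Ravi → 1
16 end Dmitri → 0
20 start Sofia → 1
21 start Priya → 2
23 end Sofia → 1
24 end Priya → 0
Peak is 3, at 13 (Dmitri, Kenji, Ravi).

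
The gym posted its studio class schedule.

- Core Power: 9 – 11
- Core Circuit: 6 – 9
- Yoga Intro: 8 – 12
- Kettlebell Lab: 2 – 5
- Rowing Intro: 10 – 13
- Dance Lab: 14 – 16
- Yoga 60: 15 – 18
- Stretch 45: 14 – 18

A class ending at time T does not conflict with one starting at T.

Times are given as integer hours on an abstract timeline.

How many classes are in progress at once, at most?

Walk through starts and ends in time order (an end at T is processed before a start at T):
2 start Kettlebell Lab → 1
5 end Kettlebell Lab → 0
6 start Core Circuit → 1
8 start Yoga Intro → 2
9 end Core Circuit → 1
9 start Core Power → 2
10 start Rowing Intro → 3
11 end Core Power → 2
12 end Yoga Intro → 1
13 end Rowing Intro → 0
14 start Dance Lab → 1
14 start Stretch 45 → 2
15 start Yoga 60 → 3
16 end Dance Lab → 2
18 end Stretch 45 → 1
18 end Yoga 60 → 0
Peak is 3, at 10 (Core Power, Rowing Intro, Yoga Intro).

3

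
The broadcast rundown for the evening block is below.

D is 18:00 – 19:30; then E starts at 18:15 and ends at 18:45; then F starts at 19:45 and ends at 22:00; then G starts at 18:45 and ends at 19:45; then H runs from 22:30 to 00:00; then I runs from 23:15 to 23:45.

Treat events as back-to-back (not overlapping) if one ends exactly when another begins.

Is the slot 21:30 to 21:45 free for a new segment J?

No — it overlaps F

D: ends 19:30 at or before J starts 21:30 → clear.
E: ends 18:45 at or before J starts 21:30 → clear.
G: ends 19:45 at or before J starts 21:30 → clear.
F: starts 19:45 before J ends 21:45, and ends 22:00 after J starts 21:30 → overlap.
H: starts 22:30 at or after J ends 21:45 → clear.
I: starts 23:15 at or after J ends 21:45 → clear.
J overlaps F.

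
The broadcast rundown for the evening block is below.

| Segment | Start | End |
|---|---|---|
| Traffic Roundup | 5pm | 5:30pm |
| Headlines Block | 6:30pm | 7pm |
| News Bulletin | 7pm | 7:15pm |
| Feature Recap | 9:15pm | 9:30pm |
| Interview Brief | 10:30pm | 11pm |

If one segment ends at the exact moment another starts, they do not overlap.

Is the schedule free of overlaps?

Sorted by start: Traffic Roundup, Headlines Block, News Bulletin, Feature Recap, Interview Brief.
Headlines Block starts after Traffic Roundup ends, so nothing later overlaps Traffic Roundup either.
News Bulletin starts exactly when Headlines Block ends (back-to-back, no overlap), so nothing later overlaps Headlines Block either.
Feature Recap starts after News Bulletin ends, so nothing later overlaps News Bulletin either.
Interview Brief starts after Feature Recap ends.
Every pair is clear; the schedule has no overlaps.

Yes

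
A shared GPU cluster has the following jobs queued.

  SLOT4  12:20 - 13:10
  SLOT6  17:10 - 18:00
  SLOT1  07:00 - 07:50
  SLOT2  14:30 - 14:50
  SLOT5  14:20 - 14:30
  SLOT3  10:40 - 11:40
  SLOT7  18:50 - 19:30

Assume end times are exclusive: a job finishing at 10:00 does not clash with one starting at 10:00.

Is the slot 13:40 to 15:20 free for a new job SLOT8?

No — it overlaps SLOT2, SLOT5

SLOT1: ends 07:50 at or before SLOT8 starts 13:40 → clear.
SLOT3: ends 11:40 at or before SLOT8 starts 13:40 → clear.
SLOT4: ends 13:10 at or before SLOT8 starts 13:40 → clear.
SLOT5: starts 14:20 before SLOT8 ends 15:20, and ends 14:30 after SLOT8 starts 13:40 → overlap.
SLOT2: starts 14:30 before SLOT8 ends 15:20, and ends 14:50 after SLOT8 starts 13:40 → overlap.
SLOT6: starts 17:10 at or after SLOT8 ends 15:20 → clear.
SLOT7: starts 18:50 at or after SLOT8 ends 15:20 → clear.
SLOT8 overlaps SLOT2, SLOT5.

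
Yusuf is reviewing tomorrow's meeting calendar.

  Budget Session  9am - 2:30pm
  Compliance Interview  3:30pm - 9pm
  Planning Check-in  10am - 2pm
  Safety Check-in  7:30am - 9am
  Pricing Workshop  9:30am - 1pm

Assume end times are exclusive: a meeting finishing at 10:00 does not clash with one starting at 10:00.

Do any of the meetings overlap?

Sorted by start: Safety Check-in, Budget Session, Pricing Workshop, Planning Check-in, Compliance Interview.
Budget Session starts exactly when Safety Check-in ends (back-to-back, no overlap), so Safety Check-in has no further overlaps.
Pricing Workshop starts before Budget Session ends → Budget Session and Pricing Workshop overlap.
That's a conflict, so the schedule is not conflict-free.

Yes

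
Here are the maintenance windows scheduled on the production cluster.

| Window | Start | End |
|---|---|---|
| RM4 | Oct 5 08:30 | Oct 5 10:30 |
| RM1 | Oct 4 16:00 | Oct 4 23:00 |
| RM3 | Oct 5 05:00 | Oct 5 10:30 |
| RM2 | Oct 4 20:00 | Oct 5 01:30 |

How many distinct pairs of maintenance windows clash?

2

Sorted by start: RM1, RM2, RM3, RM4.
RM2 starts before RM1 ends → RM1 and RM2 overlap.
RM3 starts after RM1 ends; RM1 is clear from here.
RM3 starts after RM2 ends; RM2 is clear from here.
RM4 starts before RM3 ends → RM3 and RM4 overlap.
Overlapping pairs: RM1 & RM2, RM3 & RM4 — 2 in total.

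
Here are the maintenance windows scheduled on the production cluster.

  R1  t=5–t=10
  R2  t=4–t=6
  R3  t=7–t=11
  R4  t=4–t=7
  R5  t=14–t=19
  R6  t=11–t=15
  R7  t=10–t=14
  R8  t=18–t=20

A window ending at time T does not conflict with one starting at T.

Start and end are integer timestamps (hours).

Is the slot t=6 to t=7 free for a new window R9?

No — it overlaps R1, R4

R2: ends t=6 at or before R9 starts t=6 → clear.
R4: starts t=4 before R9 ends t=7, and ends t=7 after R9 starts t=6 → overlap.
R1: starts t=5 before R9 ends t=7, and ends t=10 after R9 starts t=6 → overlap.
R3: starts t=7 at or after R9 ends t=7 → clear.
R7: starts t=10 at or after R9 ends t=7 → clear.
R6: starts t=11 at or after R9 ends t=7 → clear.
R5: starts t=14 at or after R9 ends t=7 → clear.
R8: starts t=18 at or after R9 ends t=7 → clear.
R9 overlaps R1, R4.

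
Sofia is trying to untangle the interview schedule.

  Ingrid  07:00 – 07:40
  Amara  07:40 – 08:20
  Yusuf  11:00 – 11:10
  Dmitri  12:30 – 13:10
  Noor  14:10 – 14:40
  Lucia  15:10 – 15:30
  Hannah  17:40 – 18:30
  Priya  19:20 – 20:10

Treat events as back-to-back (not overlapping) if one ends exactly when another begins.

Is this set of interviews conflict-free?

Yes

Sorted by start: Ingrid, Amara, Yusuf, Dmitri, Noor, Lucia, Hannah, Priya.
Amara starts exactly when Ingrid ends (back-to-back, no overlap) — done with Ingrid.
Yusuf starts after Amara ends — done with Amara.
Dmitri starts after Yusuf ends — done with Yusuf.
Noor starts after Dmitri ends — done with Dmitri.
Lucia starts after Noor ends — done with Noor.
Hannah starts after Lucia ends — done with Lucia.
Priya starts after Hannah ends.
Every pair is clear; the schedule has no overlaps.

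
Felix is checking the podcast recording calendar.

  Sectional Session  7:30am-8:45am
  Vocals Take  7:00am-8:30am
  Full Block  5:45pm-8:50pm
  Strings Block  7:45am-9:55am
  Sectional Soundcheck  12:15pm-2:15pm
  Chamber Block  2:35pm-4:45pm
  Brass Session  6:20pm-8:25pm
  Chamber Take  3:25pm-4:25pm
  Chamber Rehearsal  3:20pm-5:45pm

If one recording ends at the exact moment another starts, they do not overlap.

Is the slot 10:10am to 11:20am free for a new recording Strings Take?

Vocals Take: ends 8:30am at or before Strings Take starts 10:10am → clear.
Sectional Session: ends 8:45am at or before Strings Take starts 10:10am → clear.
Strings Block: ends 9:55am at or before Strings Take starts 10:10am → clear.
Sectional Soundcheck: starts 12:15pm at or after Strings Take ends 11:20am → clear.
Chamber Block: starts 2:35pm at or after Strings Take ends 11:20am → clear.
Chamber Rehearsal: starts 3:20pm at or after Strings Take ends 11:20am → clear.
Chamber Take: starts 3:25pm at or after Strings Take ends 11:20am → clear.
Full Block: starts 5:45pm at or after Strings Take ends 11:20am → clear.
Brass Session: starts 6:20pm at or after Strings Take ends 11:20am → clear.

Yes — the slot is free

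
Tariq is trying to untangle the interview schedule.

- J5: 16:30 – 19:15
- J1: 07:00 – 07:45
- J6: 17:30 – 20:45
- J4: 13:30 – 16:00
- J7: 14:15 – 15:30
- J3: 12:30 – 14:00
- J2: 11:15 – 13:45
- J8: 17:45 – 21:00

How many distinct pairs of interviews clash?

7

Two intervals overlap when each starts before the other ends.
Sorted by start: J1, J2, J3, J4, J7, J5, J6, J8.
J2 starts after J1 ends, so J1 has no further overlaps.
J3 starts before J2 ends → J2 and J3 overlap.
J4 starts before J2 ends → J2 and J4 overlap.
J7 starts after J2 ends, so J2 has no further overlaps.
J4 starts before J3 ends → J3 and J4 overlap.
J7 starts after J3 ends, so J3 has no further overlaps.
J7 starts before J4 ends → J4 and J7 overlap.
J5 starts after J4 ends, so J4 has no further overlaps.
J5 starts after J7 ends, so J7 has no further overlaps.
J6 starts before J5 ends → J5 and J6 overlap.
J8 starts before J5 ends → J5 and J8 overlap.
J8 starts before J6 ends → J6 and J8 overlap.
Overlapping pairs: J2 & J3, J2 & J4, J3 & J4, J4 & J7, J5 & J6, J5 & J8, J6 & J8 — 7 in total.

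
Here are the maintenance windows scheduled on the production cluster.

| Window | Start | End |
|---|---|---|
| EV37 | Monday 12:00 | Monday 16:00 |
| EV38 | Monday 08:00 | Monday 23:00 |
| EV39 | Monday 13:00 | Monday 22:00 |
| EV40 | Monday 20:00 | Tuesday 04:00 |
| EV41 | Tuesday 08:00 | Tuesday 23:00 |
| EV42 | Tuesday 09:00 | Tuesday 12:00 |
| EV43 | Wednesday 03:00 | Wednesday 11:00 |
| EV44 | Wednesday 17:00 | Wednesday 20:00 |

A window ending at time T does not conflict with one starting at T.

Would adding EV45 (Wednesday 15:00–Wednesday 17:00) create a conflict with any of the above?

No — it doesn't clash with anything

EV38: ends Monday 23:00 at or before EV45 starts Wednesday 15:00 → clear.
EV37: ends Monday 16:00 at or before EV45 starts Wednesday 15:00 → clear.
EV39: ends Monday 22:00 at or before EV45 starts Wednesday 15:00 → clear.
EV40: ends Tuesday 04:00 at or before EV45 starts Wednesday 15:00 → clear.
EV41: ends Tuesday 23:00 at or before EV45 starts Wednesday 15:00 → clear.
EV42: ends Tuesday 12:00 at or before EV45 starts Wednesday 15:00 → clear.
EV43: ends Wednesday 11:00 at or before EV45 starts Wednesday 15:00 → clear.
EV44: starts Wednesday 17:00 at or after EV45 ends Wednesday 17:00 → clear.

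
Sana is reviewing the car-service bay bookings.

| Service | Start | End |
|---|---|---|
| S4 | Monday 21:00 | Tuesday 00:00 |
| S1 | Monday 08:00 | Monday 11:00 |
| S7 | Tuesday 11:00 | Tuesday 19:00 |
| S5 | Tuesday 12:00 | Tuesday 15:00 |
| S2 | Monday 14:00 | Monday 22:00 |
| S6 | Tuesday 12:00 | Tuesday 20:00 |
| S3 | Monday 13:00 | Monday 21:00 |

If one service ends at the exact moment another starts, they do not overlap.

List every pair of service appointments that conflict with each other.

Sorted by start: S1, S3, S2, S4, S7, S5, S6.
S3 starts after S1 ends; S1 is clear from here.
S2 starts before S3 ends → S3 and S2 overlap.
S4 starts exactly when S3 ends (back-to-back, no overlap); S3 is clear from here.
S4 starts before S2 ends → S2 and S4 overlap.
S7 starts after S2 ends; S2 is clear from here.
S7 starts after S4 ends; S4 is clear from here.
S5 starts before S7 ends → S7 and S5 overlap.
S6 starts before S7 ends → S7 and S6 overlap.
S6 starts before S5 ends → S5 and S6 overlap.

S2 & S3, S2 & S4, S5 & S6, S5 & S7, S6 & S7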